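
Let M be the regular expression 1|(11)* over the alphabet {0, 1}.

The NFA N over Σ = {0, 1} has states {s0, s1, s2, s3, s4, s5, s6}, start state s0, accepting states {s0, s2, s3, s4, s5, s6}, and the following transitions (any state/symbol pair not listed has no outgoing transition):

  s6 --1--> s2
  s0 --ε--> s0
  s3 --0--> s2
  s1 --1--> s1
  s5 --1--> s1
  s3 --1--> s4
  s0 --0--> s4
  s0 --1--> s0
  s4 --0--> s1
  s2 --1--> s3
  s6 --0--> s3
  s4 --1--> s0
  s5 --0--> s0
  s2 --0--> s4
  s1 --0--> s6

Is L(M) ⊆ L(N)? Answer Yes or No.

Converting the expression M to a DFA (subset construction, then merging equivalent states) gives the minimal DFA with states {m0, m1, m2, m3, m4}, start state m0, accepting states {m0, m2, m3} and transitions m0: 0→m1, 1→m2; m1: 0→m1, 1→m1; m2: 0→m1, 1→m3; m3: 0→m1, 1→m4; m4: 0→m1, 1→m3.
Exploring the product automaton M × N from the start pair (m0, s0), following both machines on each input symbol, reaches 10 state pairs: (m0, s0), (m1, s4), (m2, s0), (m1, s1), (m1, s0), (m3, s0), (m1, s6), (m4, s0), (m1, s3), (m1, s2).
M accepts in {m0, m2, m3} and N accepts in {s0, s2, s3, s4, s5, s6}. The reachable pairs whose M-component is accepting are (m0, s0), (m2, s0), (m3, s0); in each of them the N-component is accepting too, so the product for L(M) \ L(N) (M-component accepting, N-component rejecting) has no reachable accepting pair and the difference is empty.
Hence every string in L(M) is also in L(N).

Yes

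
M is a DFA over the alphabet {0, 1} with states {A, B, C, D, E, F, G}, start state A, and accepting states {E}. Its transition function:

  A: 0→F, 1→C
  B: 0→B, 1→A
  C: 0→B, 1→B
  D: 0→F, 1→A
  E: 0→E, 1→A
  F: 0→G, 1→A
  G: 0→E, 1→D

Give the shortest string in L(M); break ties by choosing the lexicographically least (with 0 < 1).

A breadth-first search from A reaches an accepting state first via the path A → F → G → E on input 000.
No string of length < 3 is accepted (BFS exhausts all shorter strings without reaching an accepting state), and 000 is the lexicographically least accepting string of length 3.

000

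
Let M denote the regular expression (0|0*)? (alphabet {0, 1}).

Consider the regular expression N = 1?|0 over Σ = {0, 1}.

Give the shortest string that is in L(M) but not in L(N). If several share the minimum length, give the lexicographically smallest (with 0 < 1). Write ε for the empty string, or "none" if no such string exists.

The string 00 is accepted by M but not by N.
No shorter string lies in the difference, and 00 is the lexicographically first length-2 string in L(M) \ L(N).

00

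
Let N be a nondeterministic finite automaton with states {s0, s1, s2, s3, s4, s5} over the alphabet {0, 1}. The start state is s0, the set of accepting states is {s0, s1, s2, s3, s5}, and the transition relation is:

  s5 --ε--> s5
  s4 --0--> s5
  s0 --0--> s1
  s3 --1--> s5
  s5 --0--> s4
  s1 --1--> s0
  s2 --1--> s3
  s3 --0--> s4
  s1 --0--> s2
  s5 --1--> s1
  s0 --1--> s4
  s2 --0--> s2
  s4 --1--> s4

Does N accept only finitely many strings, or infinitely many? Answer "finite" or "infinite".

infinite

State s0 is reachable from the start and can reach an accepting state, and it lies on the cycle s0 → s1 → s0.
Traversing that cycle any number of times yields accepted strings of unbounded length, so the language is infinite.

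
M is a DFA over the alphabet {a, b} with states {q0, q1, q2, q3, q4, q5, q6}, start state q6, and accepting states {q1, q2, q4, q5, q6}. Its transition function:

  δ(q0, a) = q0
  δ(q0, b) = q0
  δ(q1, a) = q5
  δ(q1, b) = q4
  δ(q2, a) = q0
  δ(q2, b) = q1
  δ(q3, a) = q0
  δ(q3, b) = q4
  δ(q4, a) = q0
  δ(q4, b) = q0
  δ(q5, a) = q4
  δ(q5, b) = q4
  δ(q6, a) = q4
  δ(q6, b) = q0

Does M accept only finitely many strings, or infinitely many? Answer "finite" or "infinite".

finite

The useful states (reachable from q6 and able to reach an accepting state) are {q4, q6}.
Restricted to these states the transition graph has no cycle, so every accepting path has bounded length and L is finite.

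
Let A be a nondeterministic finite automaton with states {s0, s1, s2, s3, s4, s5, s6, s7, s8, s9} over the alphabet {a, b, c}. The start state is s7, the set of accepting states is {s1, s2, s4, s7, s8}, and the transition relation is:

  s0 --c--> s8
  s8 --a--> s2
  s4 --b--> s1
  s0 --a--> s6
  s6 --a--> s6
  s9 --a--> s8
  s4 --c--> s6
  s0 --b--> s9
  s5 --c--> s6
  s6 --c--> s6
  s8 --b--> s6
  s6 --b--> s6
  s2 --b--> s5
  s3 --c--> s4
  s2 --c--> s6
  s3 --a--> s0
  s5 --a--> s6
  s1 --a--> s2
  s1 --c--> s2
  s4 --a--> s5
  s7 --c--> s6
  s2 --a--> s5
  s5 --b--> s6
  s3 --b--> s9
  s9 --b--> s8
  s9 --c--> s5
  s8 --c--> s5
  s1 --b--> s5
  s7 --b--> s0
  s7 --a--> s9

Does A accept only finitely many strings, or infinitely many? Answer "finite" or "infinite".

finite

The useful states (reachable from s7 and able to reach an accepting state) are {s0, s2, s7, s8, s9}.
Restricted to these states the transition graph has no cycle, so every accepting path has bounded length and L is finite.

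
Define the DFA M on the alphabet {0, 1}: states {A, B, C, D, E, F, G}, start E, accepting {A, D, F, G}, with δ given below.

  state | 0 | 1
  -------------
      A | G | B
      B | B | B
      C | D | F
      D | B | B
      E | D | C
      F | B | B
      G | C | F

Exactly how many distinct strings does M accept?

3

The useful subgraph on states {C, D, E, F} is acyclic, so L(M) is finite; the longest accepting path visits 3 useful states, giving maximum string length 2.
Counting accepting paths from E by length: 1 of length 1, 2 of length 2. Total 3.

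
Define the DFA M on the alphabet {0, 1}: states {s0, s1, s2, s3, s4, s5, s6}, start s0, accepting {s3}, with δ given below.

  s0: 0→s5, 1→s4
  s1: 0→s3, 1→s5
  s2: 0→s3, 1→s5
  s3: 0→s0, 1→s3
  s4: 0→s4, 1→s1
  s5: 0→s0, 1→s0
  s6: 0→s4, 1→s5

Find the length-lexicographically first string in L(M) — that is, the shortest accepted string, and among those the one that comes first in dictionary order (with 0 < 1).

110

A breadth-first search from s0 reaches an accepting state first via the path s0 → s4 → s1 → s3 on input 110.
No string of length < 3 is accepted (BFS exhausts all shorter strings without reaching an accepting state), and 110 is the lexicographically least accepting string of length 3.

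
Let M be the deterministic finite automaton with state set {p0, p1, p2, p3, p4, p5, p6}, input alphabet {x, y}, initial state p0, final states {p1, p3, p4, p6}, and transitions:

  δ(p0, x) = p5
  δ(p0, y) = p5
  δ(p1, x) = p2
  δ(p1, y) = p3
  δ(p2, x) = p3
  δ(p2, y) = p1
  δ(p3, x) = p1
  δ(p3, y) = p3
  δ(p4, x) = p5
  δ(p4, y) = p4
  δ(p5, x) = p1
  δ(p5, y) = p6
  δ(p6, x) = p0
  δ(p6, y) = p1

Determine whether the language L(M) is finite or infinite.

infinite

State p1 is reachable from the start and can reach an accepting state, and it lies on the cycle p1 → p2 → p1.
Traversing that cycle any number of times yields accepted strings of unbounded length, so the language is infinite.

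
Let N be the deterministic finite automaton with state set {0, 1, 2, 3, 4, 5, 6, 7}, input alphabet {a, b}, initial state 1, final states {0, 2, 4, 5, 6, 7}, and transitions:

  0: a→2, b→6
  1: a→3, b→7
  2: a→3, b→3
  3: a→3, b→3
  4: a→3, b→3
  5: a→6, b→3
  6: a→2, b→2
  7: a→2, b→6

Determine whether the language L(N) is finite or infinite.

finite

The useful states (reachable from 1 and able to reach an accepting state) are {1, 2, 6, 7}.
Restricted to these states the transition graph has no cycle, so every accepting path has bounded length and L is finite.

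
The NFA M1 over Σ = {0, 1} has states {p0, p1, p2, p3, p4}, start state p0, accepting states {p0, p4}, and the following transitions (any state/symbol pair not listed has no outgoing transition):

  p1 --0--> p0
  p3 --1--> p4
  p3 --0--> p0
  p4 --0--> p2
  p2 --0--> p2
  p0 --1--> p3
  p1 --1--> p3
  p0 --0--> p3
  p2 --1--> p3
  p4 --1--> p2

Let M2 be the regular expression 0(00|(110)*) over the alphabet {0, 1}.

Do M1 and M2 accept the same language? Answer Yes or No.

The empty string ε is accepted by M1 but rejected by M2.
So L(M1) ≠ L(M2).

No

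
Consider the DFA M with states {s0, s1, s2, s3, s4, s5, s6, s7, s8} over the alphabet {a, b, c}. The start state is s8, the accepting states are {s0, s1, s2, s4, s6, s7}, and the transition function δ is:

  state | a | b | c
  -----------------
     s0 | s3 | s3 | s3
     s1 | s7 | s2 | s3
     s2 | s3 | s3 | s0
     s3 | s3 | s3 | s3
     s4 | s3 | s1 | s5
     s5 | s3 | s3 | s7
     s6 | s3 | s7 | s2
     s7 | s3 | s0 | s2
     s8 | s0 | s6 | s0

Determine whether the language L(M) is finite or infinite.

finite

The useful states (reachable from s8 and able to reach an accepting state) are {s0, s2, s6, s7, s8}.
Restricted to these states the transition graph has no cycle, so every accepting path has bounded length and L is finite.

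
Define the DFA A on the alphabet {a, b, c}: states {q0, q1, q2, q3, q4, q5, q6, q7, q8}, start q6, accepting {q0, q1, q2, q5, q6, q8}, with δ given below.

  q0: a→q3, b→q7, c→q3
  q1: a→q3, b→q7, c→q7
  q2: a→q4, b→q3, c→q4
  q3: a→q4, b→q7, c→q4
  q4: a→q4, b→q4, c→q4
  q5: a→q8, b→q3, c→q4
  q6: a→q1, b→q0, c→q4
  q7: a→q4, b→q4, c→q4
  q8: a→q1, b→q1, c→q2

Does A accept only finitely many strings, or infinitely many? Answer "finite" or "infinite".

The useful states (reachable from q6 and able to reach an accepting state) are {q0, q1, q6}.
Restricted to these states the transition graph has no cycle, so every accepting path has bounded length and L is finite.

finite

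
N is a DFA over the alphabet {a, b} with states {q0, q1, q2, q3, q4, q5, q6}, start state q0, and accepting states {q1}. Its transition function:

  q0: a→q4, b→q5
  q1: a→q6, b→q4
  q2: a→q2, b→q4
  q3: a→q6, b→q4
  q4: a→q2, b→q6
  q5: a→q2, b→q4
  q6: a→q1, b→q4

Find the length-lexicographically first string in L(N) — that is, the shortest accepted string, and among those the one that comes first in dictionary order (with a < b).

A breadth-first search from q0 reaches an accepting state first via the path q0 → q4 → q6 → q1 on input aba.
No string of length < 3 is accepted (BFS exhausts all shorter strings without reaching an accepting state), and aba is the lexicographically least accepting string of length 3.

aba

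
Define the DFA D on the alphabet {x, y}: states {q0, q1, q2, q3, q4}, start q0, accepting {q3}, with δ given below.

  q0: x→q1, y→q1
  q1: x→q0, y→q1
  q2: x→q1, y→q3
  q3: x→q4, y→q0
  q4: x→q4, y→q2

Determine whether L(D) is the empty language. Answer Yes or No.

Yes

The states reachable from the start state are {q0, q1}.
None of the accepting states {q3} is reachable, so no string is accepted and L(D) = ∅.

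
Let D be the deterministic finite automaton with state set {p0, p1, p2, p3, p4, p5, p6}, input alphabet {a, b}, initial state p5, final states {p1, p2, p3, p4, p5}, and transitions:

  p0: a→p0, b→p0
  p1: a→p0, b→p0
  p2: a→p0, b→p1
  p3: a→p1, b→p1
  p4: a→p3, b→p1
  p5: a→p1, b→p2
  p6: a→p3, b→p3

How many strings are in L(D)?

4

The useful subgraph on states {p1, p2, p5} is acyclic, so L(D) is finite; the longest accepting path visits 3 useful states, giving maximum string length 2.
Counting accepting paths from p5 by length: 1 of length 0, 2 of length 1, 1 of length 2. Total 4.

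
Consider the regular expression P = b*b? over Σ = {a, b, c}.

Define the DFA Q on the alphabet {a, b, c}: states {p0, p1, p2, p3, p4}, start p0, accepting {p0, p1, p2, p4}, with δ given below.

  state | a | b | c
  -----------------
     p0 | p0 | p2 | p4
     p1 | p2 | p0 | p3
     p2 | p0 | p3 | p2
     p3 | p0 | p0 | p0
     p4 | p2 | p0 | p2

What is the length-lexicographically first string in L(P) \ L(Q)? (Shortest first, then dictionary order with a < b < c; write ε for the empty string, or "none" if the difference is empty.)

bb

The string bb is accepted by P but not by Q.
No shorter string lies in the difference, and bb is the lexicographically first length-2 string in L(P) \ L(Q).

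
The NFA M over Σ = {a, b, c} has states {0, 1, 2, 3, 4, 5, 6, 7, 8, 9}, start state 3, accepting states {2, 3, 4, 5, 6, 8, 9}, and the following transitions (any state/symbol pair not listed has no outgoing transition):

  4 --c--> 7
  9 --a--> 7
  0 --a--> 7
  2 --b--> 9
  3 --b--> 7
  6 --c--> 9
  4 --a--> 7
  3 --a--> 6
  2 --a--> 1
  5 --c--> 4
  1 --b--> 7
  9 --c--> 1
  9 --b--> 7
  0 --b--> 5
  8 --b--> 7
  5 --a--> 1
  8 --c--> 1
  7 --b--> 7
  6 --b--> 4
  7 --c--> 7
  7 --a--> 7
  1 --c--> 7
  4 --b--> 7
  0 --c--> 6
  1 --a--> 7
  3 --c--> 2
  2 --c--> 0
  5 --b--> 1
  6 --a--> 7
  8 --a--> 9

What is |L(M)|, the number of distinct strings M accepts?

The useful subgraph on states {0, 2, 3, 4, 5, 6, 9} is acyclic, so L(M) is finite; the longest accepting path visits 5 useful states, giving maximum string length 4.
Counting accepting paths from 3 by length: 1 of length 0, 2 of length 1, 3 of length 2, 2 of length 3, 3 of length 4. Total 11.

11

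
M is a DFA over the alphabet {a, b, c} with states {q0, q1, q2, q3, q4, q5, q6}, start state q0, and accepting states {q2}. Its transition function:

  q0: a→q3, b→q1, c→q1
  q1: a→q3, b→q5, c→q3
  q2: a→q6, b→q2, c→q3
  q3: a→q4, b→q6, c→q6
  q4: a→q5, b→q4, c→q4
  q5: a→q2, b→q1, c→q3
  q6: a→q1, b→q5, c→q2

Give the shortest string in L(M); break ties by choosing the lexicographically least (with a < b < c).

A breadth-first search from q0 reaches an accepting state first via the path q0 → q3 → q6 → q2 on input abc.
No string of length < 3 is accepted (BFS exhausts all shorter strings without reaching an accepting state), and abc is the lexicographically least accepting string of length 3.

abc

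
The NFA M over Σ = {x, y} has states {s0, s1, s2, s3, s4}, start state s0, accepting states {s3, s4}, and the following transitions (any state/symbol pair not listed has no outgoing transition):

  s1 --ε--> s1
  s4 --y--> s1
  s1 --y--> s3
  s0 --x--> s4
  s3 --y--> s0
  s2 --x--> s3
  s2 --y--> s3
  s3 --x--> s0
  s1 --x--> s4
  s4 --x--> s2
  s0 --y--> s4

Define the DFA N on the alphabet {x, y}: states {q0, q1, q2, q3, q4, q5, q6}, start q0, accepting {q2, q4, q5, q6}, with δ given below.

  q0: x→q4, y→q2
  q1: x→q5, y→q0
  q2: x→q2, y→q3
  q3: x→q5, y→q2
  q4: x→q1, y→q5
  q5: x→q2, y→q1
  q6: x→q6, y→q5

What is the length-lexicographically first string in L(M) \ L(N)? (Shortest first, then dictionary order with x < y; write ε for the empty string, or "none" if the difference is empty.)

xxy

The string xxy is accepted by M but not by N.
No shorter string lies in the difference, and xxy is the lexicographically first length-3 string in L(M) \ L(N).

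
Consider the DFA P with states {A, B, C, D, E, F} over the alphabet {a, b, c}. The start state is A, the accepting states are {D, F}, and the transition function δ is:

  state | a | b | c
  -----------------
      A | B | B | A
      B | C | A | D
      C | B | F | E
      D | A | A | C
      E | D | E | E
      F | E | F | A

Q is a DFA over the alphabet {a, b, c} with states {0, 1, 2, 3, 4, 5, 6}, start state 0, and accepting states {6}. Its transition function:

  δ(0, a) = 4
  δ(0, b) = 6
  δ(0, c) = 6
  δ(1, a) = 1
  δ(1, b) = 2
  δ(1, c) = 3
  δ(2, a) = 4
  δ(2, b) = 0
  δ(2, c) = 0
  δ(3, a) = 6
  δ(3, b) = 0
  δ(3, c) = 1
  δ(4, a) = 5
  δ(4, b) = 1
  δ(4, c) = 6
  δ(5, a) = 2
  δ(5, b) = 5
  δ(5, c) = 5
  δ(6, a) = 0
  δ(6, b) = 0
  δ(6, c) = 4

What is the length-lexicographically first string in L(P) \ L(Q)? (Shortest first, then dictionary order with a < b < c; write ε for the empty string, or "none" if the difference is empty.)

bc

The string bc is accepted by P but not by Q.
No shorter string lies in the difference, and bc is the lexicographically first length-2 string in L(P) \ L(Q).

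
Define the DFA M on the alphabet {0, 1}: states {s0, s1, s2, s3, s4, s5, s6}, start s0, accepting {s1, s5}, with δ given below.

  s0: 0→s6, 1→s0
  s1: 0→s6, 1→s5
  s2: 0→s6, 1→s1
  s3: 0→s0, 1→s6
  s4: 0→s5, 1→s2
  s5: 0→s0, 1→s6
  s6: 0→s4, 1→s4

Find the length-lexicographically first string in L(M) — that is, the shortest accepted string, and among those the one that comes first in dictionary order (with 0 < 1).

A breadth-first search from s0 reaches an accepting state first via the path s0 → s6 → s4 → s5 on input 000.
No string of length < 3 is accepted (BFS exhausts all shorter strings without reaching an accepting state), and 000 is the lexicographically least accepting string of length 3.

000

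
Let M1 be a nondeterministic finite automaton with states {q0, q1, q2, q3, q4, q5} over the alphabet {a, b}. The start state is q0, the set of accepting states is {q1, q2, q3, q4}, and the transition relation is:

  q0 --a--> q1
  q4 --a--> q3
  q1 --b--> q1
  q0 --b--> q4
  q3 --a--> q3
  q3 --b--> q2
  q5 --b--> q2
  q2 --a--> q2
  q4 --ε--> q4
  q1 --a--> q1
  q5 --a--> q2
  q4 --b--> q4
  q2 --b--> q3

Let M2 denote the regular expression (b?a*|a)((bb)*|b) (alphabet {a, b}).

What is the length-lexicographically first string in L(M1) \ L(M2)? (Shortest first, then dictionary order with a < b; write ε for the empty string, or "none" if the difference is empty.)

The string aba is accepted by M1 but not by M2.
No shorter string lies in the difference, and aba is the lexicographically first length-3 string in L(M1) \ L(M2).

aba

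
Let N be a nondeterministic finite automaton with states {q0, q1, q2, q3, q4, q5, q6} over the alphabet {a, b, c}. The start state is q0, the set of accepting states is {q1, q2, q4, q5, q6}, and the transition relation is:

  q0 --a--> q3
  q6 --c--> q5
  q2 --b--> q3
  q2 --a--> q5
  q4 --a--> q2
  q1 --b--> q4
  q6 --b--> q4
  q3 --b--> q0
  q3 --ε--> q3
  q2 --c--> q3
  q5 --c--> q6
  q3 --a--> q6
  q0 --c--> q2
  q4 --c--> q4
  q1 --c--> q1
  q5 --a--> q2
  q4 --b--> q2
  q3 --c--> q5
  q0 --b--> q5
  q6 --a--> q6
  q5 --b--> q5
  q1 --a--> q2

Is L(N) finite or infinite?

State q0 is reachable from the start and can reach an accepting state, and it lies on the cycle q0 → q2 → q3 → q0.
Traversing that cycle any number of times yields accepted strings of unbounded length, so the language is infinite.

infinite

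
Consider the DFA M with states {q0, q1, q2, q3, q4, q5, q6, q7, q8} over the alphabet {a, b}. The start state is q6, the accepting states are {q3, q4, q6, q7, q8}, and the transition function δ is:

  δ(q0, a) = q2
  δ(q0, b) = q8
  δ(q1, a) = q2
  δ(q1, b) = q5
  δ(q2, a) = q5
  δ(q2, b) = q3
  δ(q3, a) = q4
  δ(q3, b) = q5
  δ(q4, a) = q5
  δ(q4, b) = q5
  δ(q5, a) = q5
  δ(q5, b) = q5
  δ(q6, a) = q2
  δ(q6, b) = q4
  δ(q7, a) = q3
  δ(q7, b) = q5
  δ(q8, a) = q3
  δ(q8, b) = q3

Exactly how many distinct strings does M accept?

The useful subgraph on states {q2, q3, q4, q6} is acyclic, so L(M) is finite; the longest accepting path visits 4 useful states, giving maximum string length 3.
Counting accepting paths from q6 by length: 1 of length 0, 1 of length 1, 1 of length 2, 1 of length 3. Total 4.

4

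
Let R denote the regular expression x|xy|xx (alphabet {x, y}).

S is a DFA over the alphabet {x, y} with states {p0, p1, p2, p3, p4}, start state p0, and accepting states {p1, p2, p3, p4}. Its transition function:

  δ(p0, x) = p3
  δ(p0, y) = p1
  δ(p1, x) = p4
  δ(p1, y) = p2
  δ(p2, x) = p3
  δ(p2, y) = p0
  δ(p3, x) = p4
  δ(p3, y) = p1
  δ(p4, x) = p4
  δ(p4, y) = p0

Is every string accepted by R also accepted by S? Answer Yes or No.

Converting the expression R to a DFA (subset construction, then merging equivalent states) gives the minimal DFA with states {r0, r1, r2, r3}, start state r0, accepting states {r1, r3} and transitions r0: x→r1, y→r2; r1: x→r3, y→r3; r2: x→r2, y→r2; r3: x→r2, y→r2.
Exploring the product automaton R × S from the start pair (r0, p0), following both machines on each input symbol, reaches 9 state pairs: (r0, p0), (r1, p3), (r2, p1), (r3, p4), (r3, p1), (r2, p4), (r2, p2), (r2, p0), (r2, p3).
R accepts in {r1, r3} and S accepts in {p1, p2, p3, p4}. The reachable pairs whose R-component is accepting are (r1, p3), (r3, p4), (r3, p1); in each of them the S-component is accepting too, so the product for L(R) \ L(S) (R-component accepting, S-component rejecting) has no reachable accepting pair and the difference is empty.
Hence every string in L(R) is also in L(S).

Yes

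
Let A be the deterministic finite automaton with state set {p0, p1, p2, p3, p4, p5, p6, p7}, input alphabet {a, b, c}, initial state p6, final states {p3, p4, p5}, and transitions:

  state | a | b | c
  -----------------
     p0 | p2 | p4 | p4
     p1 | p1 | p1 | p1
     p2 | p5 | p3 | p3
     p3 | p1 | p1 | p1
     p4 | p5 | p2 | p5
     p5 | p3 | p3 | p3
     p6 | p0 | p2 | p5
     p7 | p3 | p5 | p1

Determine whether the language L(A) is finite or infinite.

finite

The useful states (reachable from p6 and able to reach an accepting state) are {p0, p2, p3, p4, p5, p6}.
Restricted to these states the transition graph has no cycle, so every accepting path has bounded length and L is finite.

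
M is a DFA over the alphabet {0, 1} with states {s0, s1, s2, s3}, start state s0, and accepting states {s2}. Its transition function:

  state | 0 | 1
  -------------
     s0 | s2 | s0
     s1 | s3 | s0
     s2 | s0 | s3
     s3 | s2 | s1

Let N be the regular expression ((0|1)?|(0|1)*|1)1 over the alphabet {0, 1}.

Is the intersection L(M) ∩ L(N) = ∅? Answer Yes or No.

Converting the expression N to a DFA (subset construction, then merging equivalent states) gives the minimal DFA with states {n0, n1}, start state n0, accepting states {n1} and transitions n0: 0→n0, 1→n1; n1: 0→n0, 1→n1.
Exploring the product automaton M × N from the start pair (s0, n0), following both machines on each input symbol, reaches 6 state pairs: (s0, n0), (s2, n0), (s0, n1), (s3, n1), (s1, n1), (s3, n0).
M accepts in {s2} and N accepts in {n1}; no reachable pair has both components accepting, so no string drives both machines to acceptance simultaneously and L(M) ∩ L(N) = ∅.
So no string is accepted by both, and the intersection is empty.

Yes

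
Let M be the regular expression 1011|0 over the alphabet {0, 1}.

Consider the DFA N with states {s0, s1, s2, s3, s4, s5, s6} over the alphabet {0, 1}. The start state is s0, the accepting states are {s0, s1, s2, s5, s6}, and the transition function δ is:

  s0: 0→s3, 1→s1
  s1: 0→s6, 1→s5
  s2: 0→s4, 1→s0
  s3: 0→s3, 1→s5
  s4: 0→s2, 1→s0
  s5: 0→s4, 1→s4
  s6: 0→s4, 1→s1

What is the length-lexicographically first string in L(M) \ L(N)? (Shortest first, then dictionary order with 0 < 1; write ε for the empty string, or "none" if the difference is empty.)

The string 0 is accepted by M but not by N.
No shorter string lies in the difference, and 0 is the lexicographically first length-1 string in L(M) \ L(N).

0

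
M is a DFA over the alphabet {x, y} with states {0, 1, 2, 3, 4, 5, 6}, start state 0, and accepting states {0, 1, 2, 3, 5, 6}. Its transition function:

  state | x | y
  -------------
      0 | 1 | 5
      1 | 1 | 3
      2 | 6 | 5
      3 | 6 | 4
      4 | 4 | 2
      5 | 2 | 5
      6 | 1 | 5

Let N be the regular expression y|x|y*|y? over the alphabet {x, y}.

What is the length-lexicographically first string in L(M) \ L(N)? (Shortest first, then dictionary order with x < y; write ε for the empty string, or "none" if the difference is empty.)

xx

The string xx is accepted by M but not by N.
No shorter string lies in the difference, and xx is the lexicographically first length-2 string in L(M) \ L(N).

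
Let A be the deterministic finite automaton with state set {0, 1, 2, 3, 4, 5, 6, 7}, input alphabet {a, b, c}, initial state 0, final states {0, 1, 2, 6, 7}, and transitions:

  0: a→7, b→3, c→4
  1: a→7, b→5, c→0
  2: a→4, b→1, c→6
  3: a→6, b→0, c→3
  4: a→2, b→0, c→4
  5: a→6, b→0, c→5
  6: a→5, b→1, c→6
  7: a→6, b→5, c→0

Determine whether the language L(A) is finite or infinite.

infinite

State 0 is reachable from the start and can reach an accepting state, and it lies on the cycle 0 → 3 → 0.
Traversing that cycle any number of times yields accepted strings of unbounded length, so the language is infinite.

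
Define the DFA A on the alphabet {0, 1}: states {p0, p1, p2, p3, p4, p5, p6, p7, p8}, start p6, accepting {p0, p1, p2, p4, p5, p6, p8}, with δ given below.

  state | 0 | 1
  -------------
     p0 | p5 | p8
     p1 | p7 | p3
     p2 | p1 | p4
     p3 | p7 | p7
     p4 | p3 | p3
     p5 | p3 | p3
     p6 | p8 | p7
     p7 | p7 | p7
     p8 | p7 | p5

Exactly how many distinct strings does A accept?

The useful subgraph on states {p5, p6, p8} is acyclic, so L(A) is finite; the longest accepting path visits 3 useful states, giving maximum string length 2.
Counting accepting paths from p6 by length: 1 of length 0, 1 of length 1, 1 of length 2. Total 3.

3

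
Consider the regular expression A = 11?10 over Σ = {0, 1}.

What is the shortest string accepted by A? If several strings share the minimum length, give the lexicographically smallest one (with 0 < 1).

By inspection of the expression, no string of length less than 3 matches, and 110 is the lexicographically first match of length 3.

110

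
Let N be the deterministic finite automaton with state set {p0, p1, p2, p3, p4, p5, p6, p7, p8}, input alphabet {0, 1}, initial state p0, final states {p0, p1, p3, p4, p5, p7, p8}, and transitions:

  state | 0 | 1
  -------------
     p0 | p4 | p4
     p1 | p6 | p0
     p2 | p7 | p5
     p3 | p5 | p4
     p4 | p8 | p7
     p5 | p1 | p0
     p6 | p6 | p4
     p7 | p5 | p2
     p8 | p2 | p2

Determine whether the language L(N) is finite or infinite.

State p0 is reachable from the start and can reach an accepting state, and it lies on the cycle p0 → p4 → p8 → p2 → p5 → p0.
Traversing that cycle any number of times yields accepted strings of unbounded length, so the language is infinite.

infinite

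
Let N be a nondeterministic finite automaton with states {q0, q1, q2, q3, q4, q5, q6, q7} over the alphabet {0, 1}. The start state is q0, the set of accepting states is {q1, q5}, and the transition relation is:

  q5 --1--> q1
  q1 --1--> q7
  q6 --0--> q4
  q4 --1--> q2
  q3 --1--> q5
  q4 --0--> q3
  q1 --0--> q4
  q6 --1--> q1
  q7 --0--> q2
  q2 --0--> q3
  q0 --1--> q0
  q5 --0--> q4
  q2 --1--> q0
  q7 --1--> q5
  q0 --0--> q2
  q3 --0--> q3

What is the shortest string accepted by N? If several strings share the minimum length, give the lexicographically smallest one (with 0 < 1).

A breadth-first search from q0 reaches an accepting state first via the path q0 → q2 → q3 → q5 on input 001.
No string of length < 3 is accepted (BFS exhausts all shorter strings without reaching an accepting state), and 001 is the lexicographically least accepting string of length 3.

001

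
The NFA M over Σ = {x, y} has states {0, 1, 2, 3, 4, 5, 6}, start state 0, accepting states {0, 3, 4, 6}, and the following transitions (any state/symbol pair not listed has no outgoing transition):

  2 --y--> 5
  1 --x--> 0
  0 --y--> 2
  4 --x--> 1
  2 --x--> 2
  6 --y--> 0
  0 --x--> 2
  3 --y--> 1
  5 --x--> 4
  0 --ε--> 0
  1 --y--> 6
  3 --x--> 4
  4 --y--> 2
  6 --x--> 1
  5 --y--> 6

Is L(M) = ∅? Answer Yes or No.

The empty string ε is accepted: the run 0 ends in the accepting state 0.
Since at least one string is accepted, L(M) is not empty.

No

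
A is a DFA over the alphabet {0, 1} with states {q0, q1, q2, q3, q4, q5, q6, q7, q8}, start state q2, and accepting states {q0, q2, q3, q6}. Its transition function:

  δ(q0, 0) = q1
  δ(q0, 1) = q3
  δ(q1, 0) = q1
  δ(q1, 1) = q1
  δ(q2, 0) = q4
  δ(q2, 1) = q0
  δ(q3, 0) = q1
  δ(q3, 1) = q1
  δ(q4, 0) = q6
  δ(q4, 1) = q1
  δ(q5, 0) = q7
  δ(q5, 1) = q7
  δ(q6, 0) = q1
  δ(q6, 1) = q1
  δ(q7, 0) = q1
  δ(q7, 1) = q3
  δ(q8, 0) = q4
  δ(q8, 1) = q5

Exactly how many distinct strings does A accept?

4

The useful subgraph on states {q0, q2, q3, q4, q6} is acyclic, so L(A) is finite; the longest accepting path visits 3 useful states, giving maximum string length 2.
Counting accepting paths from q2 by length: 1 of length 0, 1 of length 1, 2 of length 2. Total 4.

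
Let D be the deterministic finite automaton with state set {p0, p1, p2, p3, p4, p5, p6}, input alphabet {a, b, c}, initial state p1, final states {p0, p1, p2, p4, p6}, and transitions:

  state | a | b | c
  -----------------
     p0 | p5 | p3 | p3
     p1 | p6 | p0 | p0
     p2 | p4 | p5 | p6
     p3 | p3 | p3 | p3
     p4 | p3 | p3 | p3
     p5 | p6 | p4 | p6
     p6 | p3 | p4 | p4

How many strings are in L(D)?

20

The useful subgraph on states {p0, p1, p4, p5, p6} is acyclic, so L(D) is finite; the longest accepting path visits 5 useful states, giving maximum string length 4.
Counting accepting paths from p1 by length: 1 of length 0, 3 of length 1, 2 of length 2, 6 of length 3, 8 of length 4. Total 20.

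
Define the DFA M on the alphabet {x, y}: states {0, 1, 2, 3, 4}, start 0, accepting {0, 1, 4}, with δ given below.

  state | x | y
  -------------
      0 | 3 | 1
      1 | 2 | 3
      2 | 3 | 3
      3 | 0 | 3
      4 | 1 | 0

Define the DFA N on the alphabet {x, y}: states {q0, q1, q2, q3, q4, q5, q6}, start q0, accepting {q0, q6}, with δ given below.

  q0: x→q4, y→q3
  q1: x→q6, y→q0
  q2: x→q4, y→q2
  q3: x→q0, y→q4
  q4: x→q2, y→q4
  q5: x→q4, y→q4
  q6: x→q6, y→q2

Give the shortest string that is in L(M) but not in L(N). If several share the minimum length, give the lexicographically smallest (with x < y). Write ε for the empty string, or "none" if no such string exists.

The string y is accepted by M but not by N.
No shorter string lies in the difference, and y is the lexicographically first length-1 string in L(M) \ L(N).

y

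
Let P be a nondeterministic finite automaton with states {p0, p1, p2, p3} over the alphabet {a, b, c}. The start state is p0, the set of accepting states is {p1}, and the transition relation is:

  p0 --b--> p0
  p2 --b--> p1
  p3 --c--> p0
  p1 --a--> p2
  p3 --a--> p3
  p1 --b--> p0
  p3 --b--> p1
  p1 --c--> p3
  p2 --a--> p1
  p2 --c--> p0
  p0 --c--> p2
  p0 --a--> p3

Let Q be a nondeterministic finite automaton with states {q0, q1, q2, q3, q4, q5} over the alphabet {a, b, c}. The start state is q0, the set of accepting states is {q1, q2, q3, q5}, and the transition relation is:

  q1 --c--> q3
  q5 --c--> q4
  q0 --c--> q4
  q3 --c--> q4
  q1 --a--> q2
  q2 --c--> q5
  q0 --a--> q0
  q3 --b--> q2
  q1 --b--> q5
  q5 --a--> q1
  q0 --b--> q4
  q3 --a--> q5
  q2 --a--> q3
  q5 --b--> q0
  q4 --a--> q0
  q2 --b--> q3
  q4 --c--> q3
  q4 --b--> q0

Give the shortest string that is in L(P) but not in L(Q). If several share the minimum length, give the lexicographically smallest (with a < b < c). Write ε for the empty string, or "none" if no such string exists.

ab

The string ab is accepted by P but not by Q.
No shorter string lies in the difference, and ab is the lexicographically first length-2 string in L(P) \ L(Q).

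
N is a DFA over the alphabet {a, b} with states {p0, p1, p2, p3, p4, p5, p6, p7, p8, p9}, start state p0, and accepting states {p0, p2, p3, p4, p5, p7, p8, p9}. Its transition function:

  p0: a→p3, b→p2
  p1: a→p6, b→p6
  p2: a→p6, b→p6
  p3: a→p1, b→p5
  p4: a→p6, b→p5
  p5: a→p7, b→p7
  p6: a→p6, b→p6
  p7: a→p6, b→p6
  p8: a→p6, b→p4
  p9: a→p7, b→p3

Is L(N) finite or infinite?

The useful states (reachable from p0 and able to reach an accepting state) are {p0, p2, p3, p5, p7}.
Restricted to these states the transition graph has no cycle, so every accepting path has bounded length and L is finite.

finite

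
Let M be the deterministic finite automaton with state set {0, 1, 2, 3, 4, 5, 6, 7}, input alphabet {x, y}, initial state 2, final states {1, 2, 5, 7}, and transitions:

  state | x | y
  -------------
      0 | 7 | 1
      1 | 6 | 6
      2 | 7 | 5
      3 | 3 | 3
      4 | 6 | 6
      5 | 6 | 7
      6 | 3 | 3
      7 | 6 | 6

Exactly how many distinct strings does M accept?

The useful subgraph on states {2, 5, 7} is acyclic, so L(M) is finite; the longest accepting path visits 3 useful states, giving maximum string length 2.
Counting accepting paths from 2 by length: 1 of length 0, 2 of length 1, 1 of length 2. Total 4.

4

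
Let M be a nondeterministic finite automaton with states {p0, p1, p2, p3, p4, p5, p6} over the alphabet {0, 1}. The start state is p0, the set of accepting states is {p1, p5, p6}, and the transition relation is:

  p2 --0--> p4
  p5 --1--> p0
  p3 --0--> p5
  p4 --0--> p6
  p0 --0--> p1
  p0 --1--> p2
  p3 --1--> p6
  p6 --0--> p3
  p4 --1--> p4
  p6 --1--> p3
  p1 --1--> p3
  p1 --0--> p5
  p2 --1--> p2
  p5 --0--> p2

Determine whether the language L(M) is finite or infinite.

infinite

State p0 is reachable from the start and can reach an accepting state, and it lies on the cycle p0 → p1 → p3 → p5 → p0.
Traversing that cycle any number of times yields accepted strings of unbounded length, so the language is infinite.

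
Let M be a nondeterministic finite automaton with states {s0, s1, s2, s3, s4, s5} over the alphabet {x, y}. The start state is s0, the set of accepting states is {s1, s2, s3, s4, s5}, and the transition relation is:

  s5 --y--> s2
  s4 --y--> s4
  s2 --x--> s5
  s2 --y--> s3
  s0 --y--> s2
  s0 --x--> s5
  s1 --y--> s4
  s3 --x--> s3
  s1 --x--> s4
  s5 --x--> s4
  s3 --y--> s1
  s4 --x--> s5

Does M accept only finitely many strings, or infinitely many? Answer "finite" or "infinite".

infinite

State s4 is reachable from the start and can reach an accepting state, and it lies on the cycle s4 → s4.
Traversing that cycle any number of times yields accepted strings of unbounded length, so the language is infinite.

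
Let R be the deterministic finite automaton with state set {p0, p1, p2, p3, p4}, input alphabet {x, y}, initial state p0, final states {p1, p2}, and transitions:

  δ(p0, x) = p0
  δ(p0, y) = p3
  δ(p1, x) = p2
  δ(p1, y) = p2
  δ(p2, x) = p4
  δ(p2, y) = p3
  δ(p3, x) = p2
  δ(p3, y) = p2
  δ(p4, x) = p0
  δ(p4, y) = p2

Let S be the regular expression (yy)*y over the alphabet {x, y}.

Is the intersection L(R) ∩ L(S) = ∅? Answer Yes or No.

Converting the expression S to a DFA (subset construction, then merging equivalent states) gives the minimal DFA with states {s0, s1, s2}, start state s0, accepting states {s2} and transitions s0: x→s1, y→s2; s1: x→s1, y→s1; s2: x→s1, y→s0.
Exploring the product automaton R × S from the start pair (p0, s0), following both machines on each input symbol, reaches 7 state pairs: (p0, s0), (p0, s1), (p3, s2), (p3, s1), (p2, s1), (p2, s0), (p4, s1).
R accepts in {p1, p2} and S accepts in {s2}; no reachable pair has both components accepting, so no string drives both machines to acceptance simultaneously and L(R) ∩ L(S) = ∅.
So no string is accepted by both, and the intersection is empty.

Yes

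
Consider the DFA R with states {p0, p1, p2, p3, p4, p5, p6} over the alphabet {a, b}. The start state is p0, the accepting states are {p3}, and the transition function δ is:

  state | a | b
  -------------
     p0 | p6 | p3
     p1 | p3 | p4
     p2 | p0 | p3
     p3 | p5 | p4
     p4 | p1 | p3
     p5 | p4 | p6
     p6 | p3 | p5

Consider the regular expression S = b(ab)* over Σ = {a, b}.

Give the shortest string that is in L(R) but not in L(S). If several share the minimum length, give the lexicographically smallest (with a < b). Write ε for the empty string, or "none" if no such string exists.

aa

The string aa is accepted by R but not by S.
No shorter string lies in the difference, and aa is the lexicographically first length-2 string in L(R) \ L(S).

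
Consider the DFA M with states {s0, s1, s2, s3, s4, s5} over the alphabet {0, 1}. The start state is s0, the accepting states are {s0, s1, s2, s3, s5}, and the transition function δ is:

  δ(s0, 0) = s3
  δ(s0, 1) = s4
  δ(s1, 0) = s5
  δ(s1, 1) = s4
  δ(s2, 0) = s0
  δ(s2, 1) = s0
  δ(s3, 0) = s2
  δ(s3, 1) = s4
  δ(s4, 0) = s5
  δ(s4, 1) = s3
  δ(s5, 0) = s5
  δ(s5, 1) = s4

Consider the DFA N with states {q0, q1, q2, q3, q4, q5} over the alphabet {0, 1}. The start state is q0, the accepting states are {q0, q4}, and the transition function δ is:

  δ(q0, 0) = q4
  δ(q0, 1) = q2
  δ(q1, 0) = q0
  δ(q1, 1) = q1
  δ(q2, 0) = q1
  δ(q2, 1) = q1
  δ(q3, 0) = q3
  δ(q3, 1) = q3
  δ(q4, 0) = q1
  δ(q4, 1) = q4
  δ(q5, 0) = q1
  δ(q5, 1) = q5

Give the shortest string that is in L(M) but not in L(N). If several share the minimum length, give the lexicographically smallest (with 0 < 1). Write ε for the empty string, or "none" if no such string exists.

00

The string 00 is accepted by M but not by N.
No shorter string lies in the difference, and 00 is the lexicographically first length-2 string in L(M) \ L(N).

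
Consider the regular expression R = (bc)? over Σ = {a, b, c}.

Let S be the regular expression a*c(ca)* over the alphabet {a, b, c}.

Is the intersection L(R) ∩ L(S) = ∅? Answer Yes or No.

Yes

Converting the expression R to a DFA (subset construction, then merging equivalent states) gives the minimal DFA with states {r0, r1, r2, r3}, start state r0, accepting states {r0, r3} and transitions r0: a→r1, b→r2, c→r1; r1: a→r1, b→r1, c→r1; r2: a→r1, b→r1, c→r3; r3: a→r1, b→r1, c→r1.
Converting the expression S to a DFA (subset construction, then merging equivalent states) gives the minimal DFA with states {s0, s1, s2, s3}, start state s0, accepting states {s2} and transitions s0: a→s0, b→s1, c→s2; s1: a→s1, b→s1, c→s1; s2: a→s1, b→s1, c→s3; s3: a→s2, b→s1, c→s1.
Exploring the product automaton R × S from the start pair (r0, s0), following both machines on each input symbol, reaches 7 state pairs: (r0, s0), (r1, s0), (r2, s1), (r1, s2), (r1, s1), (r3, s1), (r1, s3).
R accepts in {r0, r3} and S accepts in {s2}; no reachable pair has both components accepting, so no string drives both machines to acceptance simultaneously and L(R) ∩ L(S) = ∅.
So no string is accepted by both, and the intersection is empty.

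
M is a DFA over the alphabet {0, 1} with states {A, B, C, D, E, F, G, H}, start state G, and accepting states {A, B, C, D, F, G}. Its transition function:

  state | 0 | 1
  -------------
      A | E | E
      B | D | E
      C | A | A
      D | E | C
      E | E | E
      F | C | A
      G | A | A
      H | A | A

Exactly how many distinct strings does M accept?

3

The useful subgraph on states {A, G} is acyclic, so L(M) is finite; the longest accepting path visits 2 useful states, giving maximum string length 1.
Counting accepting paths from G by length: 1 of length 0, 2 of length 1. Total 3.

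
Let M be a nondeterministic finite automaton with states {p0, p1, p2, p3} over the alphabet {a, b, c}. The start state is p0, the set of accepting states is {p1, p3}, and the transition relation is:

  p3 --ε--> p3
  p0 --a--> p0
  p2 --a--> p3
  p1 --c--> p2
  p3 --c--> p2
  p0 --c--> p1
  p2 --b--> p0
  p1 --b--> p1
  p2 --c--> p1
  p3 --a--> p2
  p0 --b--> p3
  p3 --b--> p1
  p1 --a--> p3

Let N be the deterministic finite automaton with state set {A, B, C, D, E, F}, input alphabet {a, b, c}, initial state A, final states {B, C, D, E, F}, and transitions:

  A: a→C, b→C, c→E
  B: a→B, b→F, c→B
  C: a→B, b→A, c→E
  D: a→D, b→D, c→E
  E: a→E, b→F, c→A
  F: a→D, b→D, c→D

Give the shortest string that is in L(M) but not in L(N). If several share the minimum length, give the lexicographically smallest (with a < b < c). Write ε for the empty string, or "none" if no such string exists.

ab

The string ab is accepted by M but not by N.
No shorter string lies in the difference, and ab is the lexicographically first length-2 string in L(M) \ L(N).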